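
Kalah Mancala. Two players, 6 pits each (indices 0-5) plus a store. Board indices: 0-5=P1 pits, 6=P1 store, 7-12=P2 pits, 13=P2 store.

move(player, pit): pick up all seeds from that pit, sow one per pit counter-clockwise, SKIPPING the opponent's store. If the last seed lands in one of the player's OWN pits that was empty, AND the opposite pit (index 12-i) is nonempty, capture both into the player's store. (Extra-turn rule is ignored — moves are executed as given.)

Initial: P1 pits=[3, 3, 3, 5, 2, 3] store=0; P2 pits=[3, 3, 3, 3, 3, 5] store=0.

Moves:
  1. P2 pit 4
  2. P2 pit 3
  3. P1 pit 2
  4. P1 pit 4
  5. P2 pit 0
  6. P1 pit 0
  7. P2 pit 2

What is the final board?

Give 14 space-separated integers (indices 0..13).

Move 1: P2 pit4 -> P1=[4,3,3,5,2,3](0) P2=[3,3,3,3,0,6](1)
Move 2: P2 pit3 -> P1=[4,3,3,5,2,3](0) P2=[3,3,3,0,1,7](2)
Move 3: P1 pit2 -> P1=[4,3,0,6,3,4](0) P2=[3,3,3,0,1,7](2)
Move 4: P1 pit4 -> P1=[4,3,0,6,0,5](1) P2=[4,3,3,0,1,7](2)
Move 5: P2 pit0 -> P1=[4,3,0,6,0,5](1) P2=[0,4,4,1,2,7](2)
Move 6: P1 pit0 -> P1=[0,4,1,7,0,5](6) P2=[0,0,4,1,2,7](2)
Move 7: P2 pit2 -> P1=[0,4,1,7,0,5](6) P2=[0,0,0,2,3,8](3)

Answer: 0 4 1 7 0 5 6 0 0 0 2 3 8 3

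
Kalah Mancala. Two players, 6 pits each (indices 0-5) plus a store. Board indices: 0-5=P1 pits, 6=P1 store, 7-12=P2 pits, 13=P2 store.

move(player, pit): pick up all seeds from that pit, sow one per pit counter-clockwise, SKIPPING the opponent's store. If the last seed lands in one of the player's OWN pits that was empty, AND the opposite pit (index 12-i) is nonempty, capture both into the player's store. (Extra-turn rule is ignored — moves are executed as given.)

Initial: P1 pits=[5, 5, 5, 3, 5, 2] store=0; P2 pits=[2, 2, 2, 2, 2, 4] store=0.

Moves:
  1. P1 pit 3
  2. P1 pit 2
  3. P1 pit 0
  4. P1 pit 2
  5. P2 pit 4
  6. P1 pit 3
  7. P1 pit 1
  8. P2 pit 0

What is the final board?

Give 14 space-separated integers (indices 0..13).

Move 1: P1 pit3 -> P1=[5,5,5,0,6,3](1) P2=[2,2,2,2,2,4](0)
Move 2: P1 pit2 -> P1=[5,5,0,1,7,4](2) P2=[3,2,2,2,2,4](0)
Move 3: P1 pit0 -> P1=[0,6,1,2,8,5](2) P2=[3,2,2,2,2,4](0)
Move 4: P1 pit2 -> P1=[0,6,0,3,8,5](2) P2=[3,2,2,2,2,4](0)
Move 5: P2 pit4 -> P1=[0,6,0,3,8,5](2) P2=[3,2,2,2,0,5](1)
Move 6: P1 pit3 -> P1=[0,6,0,0,9,6](3) P2=[3,2,2,2,0,5](1)
Move 7: P1 pit1 -> P1=[0,0,1,1,10,7](4) P2=[4,2,2,2,0,5](1)
Move 8: P2 pit0 -> P1=[0,0,1,1,10,7](4) P2=[0,3,3,3,1,5](1)

Answer: 0 0 1 1 10 7 4 0 3 3 3 1 5 1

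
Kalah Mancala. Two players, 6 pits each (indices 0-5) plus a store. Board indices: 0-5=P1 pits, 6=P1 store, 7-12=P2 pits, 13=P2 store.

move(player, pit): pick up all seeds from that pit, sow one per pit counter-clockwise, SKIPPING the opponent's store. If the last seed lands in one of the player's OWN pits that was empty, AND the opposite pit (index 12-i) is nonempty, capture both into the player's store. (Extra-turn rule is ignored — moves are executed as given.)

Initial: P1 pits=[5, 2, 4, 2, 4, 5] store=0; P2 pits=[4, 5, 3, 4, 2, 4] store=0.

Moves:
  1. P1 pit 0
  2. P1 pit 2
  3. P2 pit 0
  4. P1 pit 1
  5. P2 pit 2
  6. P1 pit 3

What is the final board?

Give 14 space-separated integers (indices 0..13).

Move 1: P1 pit0 -> P1=[0,3,5,3,5,6](0) P2=[4,5,3,4,2,4](0)
Move 2: P1 pit2 -> P1=[0,3,0,4,6,7](1) P2=[5,5,3,4,2,4](0)
Move 3: P2 pit0 -> P1=[0,3,0,4,6,7](1) P2=[0,6,4,5,3,5](0)
Move 4: P1 pit1 -> P1=[0,0,1,5,7,7](1) P2=[0,6,4,5,3,5](0)
Move 5: P2 pit2 -> P1=[0,0,1,5,7,7](1) P2=[0,6,0,6,4,6](1)
Move 6: P1 pit3 -> P1=[0,0,1,0,8,8](2) P2=[1,7,0,6,4,6](1)

Answer: 0 0 1 0 8 8 2 1 7 0 6 4 6 1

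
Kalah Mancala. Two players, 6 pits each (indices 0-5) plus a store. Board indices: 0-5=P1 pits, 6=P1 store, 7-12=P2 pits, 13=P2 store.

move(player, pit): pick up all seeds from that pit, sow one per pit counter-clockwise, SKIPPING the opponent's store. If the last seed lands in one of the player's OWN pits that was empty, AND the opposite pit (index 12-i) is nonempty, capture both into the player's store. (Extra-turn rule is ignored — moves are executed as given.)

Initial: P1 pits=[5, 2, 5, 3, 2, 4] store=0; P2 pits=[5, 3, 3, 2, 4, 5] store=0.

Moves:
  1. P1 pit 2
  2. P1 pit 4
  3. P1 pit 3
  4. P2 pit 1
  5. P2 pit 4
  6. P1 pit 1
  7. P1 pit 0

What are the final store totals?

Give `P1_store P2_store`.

Move 1: P1 pit2 -> P1=[5,2,0,4,3,5](1) P2=[6,3,3,2,4,5](0)
Move 2: P1 pit4 -> P1=[5,2,0,4,0,6](2) P2=[7,3,3,2,4,5](0)
Move 3: P1 pit3 -> P1=[5,2,0,0,1,7](3) P2=[8,3,3,2,4,5](0)
Move 4: P2 pit1 -> P1=[5,2,0,0,1,7](3) P2=[8,0,4,3,5,5](0)
Move 5: P2 pit4 -> P1=[6,3,1,0,1,7](3) P2=[8,0,4,3,0,6](1)
Move 6: P1 pit1 -> P1=[6,0,2,1,2,7](3) P2=[8,0,4,3,0,6](1)
Move 7: P1 pit0 -> P1=[0,1,3,2,3,8](4) P2=[8,0,4,3,0,6](1)

Answer: 4 1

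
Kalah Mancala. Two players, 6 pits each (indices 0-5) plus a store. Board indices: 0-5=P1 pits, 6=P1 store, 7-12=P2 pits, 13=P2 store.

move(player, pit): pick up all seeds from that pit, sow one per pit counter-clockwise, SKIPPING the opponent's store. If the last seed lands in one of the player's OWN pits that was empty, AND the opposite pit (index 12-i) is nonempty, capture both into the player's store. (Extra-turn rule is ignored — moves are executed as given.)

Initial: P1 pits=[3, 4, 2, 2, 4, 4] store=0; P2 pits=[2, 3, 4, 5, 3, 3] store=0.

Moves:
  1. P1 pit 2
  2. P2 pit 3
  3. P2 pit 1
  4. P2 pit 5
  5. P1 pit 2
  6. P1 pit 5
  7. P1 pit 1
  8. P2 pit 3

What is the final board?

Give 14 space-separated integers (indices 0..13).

Answer: 5 0 1 5 6 1 2 4 1 6 0 6 0 2

Derivation:
Move 1: P1 pit2 -> P1=[3,4,0,3,5,4](0) P2=[2,3,4,5,3,3](0)
Move 2: P2 pit3 -> P1=[4,5,0,3,5,4](0) P2=[2,3,4,0,4,4](1)
Move 3: P2 pit1 -> P1=[4,5,0,3,5,4](0) P2=[2,0,5,1,5,4](1)
Move 4: P2 pit5 -> P1=[5,6,1,3,5,4](0) P2=[2,0,5,1,5,0](2)
Move 5: P1 pit2 -> P1=[5,6,0,4,5,4](0) P2=[2,0,5,1,5,0](2)
Move 6: P1 pit5 -> P1=[5,6,0,4,5,0](1) P2=[3,1,6,1,5,0](2)
Move 7: P1 pit1 -> P1=[5,0,1,5,6,1](2) P2=[4,1,6,1,5,0](2)
Move 8: P2 pit3 -> P1=[5,0,1,5,6,1](2) P2=[4,1,6,0,6,0](2)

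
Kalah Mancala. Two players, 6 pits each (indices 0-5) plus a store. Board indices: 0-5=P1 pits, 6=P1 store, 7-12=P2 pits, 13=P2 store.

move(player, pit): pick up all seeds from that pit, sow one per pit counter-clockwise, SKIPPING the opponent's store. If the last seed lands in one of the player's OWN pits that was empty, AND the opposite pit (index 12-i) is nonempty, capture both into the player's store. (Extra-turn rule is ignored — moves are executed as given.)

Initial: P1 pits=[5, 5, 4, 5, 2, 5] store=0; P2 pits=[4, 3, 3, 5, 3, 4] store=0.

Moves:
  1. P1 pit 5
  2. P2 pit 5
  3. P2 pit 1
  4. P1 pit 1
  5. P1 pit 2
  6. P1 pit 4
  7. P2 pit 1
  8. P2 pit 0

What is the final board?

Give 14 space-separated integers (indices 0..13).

Answer: 1 1 0 7 0 3 4 0 1 7 9 5 1 9

Derivation:
Move 1: P1 pit5 -> P1=[5,5,4,5,2,0](1) P2=[5,4,4,6,3,4](0)
Move 2: P2 pit5 -> P1=[6,6,5,5,2,0](1) P2=[5,4,4,6,3,0](1)
Move 3: P2 pit1 -> P1=[0,6,5,5,2,0](1) P2=[5,0,5,7,4,0](8)
Move 4: P1 pit1 -> P1=[0,0,6,6,3,1](2) P2=[6,0,5,7,4,0](8)
Move 5: P1 pit2 -> P1=[0,0,0,7,4,2](3) P2=[7,1,5,7,4,0](8)
Move 6: P1 pit4 -> P1=[0,0,0,7,0,3](4) P2=[8,2,5,7,4,0](8)
Move 7: P2 pit1 -> P1=[0,0,0,7,0,3](4) P2=[8,0,6,8,4,0](8)
Move 8: P2 pit0 -> P1=[1,1,0,7,0,3](4) P2=[0,1,7,9,5,1](9)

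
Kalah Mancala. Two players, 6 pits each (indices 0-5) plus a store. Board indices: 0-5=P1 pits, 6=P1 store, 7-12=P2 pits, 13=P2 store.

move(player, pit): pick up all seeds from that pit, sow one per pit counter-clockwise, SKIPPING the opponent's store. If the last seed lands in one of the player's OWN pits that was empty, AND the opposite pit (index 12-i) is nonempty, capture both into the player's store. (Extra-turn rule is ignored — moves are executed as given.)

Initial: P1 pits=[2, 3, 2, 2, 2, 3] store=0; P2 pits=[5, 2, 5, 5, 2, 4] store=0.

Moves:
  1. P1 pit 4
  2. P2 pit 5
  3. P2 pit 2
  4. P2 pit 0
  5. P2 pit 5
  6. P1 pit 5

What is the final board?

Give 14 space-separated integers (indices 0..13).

Answer: 5 4 3 2 0 0 2 1 4 2 7 4 0 3

Derivation:
Move 1: P1 pit4 -> P1=[2,3,2,2,0,4](1) P2=[5,2,5,5,2,4](0)
Move 2: P2 pit5 -> P1=[3,4,3,2,0,4](1) P2=[5,2,5,5,2,0](1)
Move 3: P2 pit2 -> P1=[4,4,3,2,0,4](1) P2=[5,2,0,6,3,1](2)
Move 4: P2 pit0 -> P1=[4,4,3,2,0,4](1) P2=[0,3,1,7,4,2](2)
Move 5: P2 pit5 -> P1=[5,4,3,2,0,4](1) P2=[0,3,1,7,4,0](3)
Move 6: P1 pit5 -> P1=[5,4,3,2,0,0](2) P2=[1,4,2,7,4,0](3)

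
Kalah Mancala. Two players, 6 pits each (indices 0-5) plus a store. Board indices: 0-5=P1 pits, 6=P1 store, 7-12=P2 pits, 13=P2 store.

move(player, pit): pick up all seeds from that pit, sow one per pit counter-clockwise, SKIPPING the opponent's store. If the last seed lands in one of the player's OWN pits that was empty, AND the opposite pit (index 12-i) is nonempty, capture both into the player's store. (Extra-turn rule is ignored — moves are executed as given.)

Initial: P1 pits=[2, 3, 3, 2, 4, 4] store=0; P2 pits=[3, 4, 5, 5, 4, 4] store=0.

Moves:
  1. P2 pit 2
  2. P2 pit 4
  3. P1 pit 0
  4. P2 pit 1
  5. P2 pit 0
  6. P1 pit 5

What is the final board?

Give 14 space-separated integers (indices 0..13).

Answer: 0 5 5 3 5 0 1 1 2 3 8 1 7 2

Derivation:
Move 1: P2 pit2 -> P1=[3,3,3,2,4,4](0) P2=[3,4,0,6,5,5](1)
Move 2: P2 pit4 -> P1=[4,4,4,2,4,4](0) P2=[3,4,0,6,0,6](2)
Move 3: P1 pit0 -> P1=[0,5,5,3,5,4](0) P2=[3,4,0,6,0,6](2)
Move 4: P2 pit1 -> P1=[0,5,5,3,5,4](0) P2=[3,0,1,7,1,7](2)
Move 5: P2 pit0 -> P1=[0,5,5,3,5,4](0) P2=[0,1,2,8,1,7](2)
Move 6: P1 pit5 -> P1=[0,5,5,3,5,0](1) P2=[1,2,3,8,1,7](2)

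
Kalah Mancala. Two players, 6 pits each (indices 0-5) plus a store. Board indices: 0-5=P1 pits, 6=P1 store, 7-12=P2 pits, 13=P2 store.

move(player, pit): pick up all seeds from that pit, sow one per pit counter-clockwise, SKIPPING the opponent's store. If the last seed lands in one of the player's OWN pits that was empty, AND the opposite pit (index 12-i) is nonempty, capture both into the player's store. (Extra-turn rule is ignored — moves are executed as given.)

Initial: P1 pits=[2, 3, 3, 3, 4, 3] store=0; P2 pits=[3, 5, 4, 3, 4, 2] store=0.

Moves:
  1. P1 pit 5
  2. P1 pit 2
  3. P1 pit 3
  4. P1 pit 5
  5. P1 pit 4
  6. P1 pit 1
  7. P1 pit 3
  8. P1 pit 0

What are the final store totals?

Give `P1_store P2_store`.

Move 1: P1 pit5 -> P1=[2,3,3,3,4,0](1) P2=[4,6,4,3,4,2](0)
Move 2: P1 pit2 -> P1=[2,3,0,4,5,0](6) P2=[0,6,4,3,4,2](0)
Move 3: P1 pit3 -> P1=[2,3,0,0,6,1](7) P2=[1,6,4,3,4,2](0)
Move 4: P1 pit5 -> P1=[2,3,0,0,6,0](8) P2=[1,6,4,3,4,2](0)
Move 5: P1 pit4 -> P1=[2,3,0,0,0,1](9) P2=[2,7,5,4,4,2](0)
Move 6: P1 pit1 -> P1=[2,0,1,1,0,1](17) P2=[2,0,5,4,4,2](0)
Move 7: P1 pit3 -> P1=[2,0,1,0,1,1](17) P2=[2,0,5,4,4,2](0)
Move 8: P1 pit0 -> P1=[0,1,2,0,1,1](17) P2=[2,0,5,4,4,2](0)

Answer: 17 0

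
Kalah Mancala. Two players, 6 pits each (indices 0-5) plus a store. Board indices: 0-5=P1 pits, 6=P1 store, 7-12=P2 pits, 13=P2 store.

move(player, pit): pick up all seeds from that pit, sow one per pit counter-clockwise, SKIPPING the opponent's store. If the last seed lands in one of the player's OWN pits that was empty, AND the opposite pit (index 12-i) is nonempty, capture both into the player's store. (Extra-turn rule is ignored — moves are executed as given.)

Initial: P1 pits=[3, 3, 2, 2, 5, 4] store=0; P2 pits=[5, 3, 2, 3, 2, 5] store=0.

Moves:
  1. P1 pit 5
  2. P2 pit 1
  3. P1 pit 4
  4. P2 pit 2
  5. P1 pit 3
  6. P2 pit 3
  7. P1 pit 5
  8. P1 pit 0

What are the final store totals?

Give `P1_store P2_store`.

Answer: 12 2

Derivation:
Move 1: P1 pit5 -> P1=[3,3,2,2,5,0](1) P2=[6,4,3,3,2,5](0)
Move 2: P2 pit1 -> P1=[3,3,2,2,5,0](1) P2=[6,0,4,4,3,6](0)
Move 3: P1 pit4 -> P1=[3,3,2,2,0,1](2) P2=[7,1,5,4,3,6](0)
Move 4: P2 pit2 -> P1=[4,3,2,2,0,1](2) P2=[7,1,0,5,4,7](1)
Move 5: P1 pit3 -> P1=[4,3,2,0,1,2](2) P2=[7,1,0,5,4,7](1)
Move 6: P2 pit3 -> P1=[5,4,2,0,1,2](2) P2=[7,1,0,0,5,8](2)
Move 7: P1 pit5 -> P1=[5,4,2,0,1,0](3) P2=[8,1,0,0,5,8](2)
Move 8: P1 pit0 -> P1=[0,5,3,1,2,0](12) P2=[0,1,0,0,5,8](2)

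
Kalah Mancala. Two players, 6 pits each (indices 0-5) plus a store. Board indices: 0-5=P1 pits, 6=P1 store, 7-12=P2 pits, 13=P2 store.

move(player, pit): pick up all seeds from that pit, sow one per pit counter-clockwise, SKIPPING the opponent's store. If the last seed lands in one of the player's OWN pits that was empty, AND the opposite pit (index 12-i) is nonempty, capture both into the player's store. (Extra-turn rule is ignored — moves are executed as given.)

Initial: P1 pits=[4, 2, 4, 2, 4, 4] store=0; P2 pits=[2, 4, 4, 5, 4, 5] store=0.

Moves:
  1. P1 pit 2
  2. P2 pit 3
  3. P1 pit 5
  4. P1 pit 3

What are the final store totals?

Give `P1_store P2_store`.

Move 1: P1 pit2 -> P1=[4,2,0,3,5,5](1) P2=[2,4,4,5,4,5](0)
Move 2: P2 pit3 -> P1=[5,3,0,3,5,5](1) P2=[2,4,4,0,5,6](1)
Move 3: P1 pit5 -> P1=[5,3,0,3,5,0](2) P2=[3,5,5,1,5,6](1)
Move 4: P1 pit3 -> P1=[5,3,0,0,6,1](3) P2=[3,5,5,1,5,6](1)

Answer: 3 1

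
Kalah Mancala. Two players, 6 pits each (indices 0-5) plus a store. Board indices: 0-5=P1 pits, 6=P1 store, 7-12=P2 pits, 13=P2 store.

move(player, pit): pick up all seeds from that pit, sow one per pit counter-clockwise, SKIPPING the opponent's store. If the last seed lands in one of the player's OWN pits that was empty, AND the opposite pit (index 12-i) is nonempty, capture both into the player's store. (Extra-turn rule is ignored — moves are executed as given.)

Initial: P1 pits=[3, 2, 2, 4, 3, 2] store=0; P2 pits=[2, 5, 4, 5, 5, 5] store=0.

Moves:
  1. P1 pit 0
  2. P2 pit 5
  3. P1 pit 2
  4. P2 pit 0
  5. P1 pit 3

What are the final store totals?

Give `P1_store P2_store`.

Answer: 2 1

Derivation:
Move 1: P1 pit0 -> P1=[0,3,3,5,3,2](0) P2=[2,5,4,5,5,5](0)
Move 2: P2 pit5 -> P1=[1,4,4,6,3,2](0) P2=[2,5,4,5,5,0](1)
Move 3: P1 pit2 -> P1=[1,4,0,7,4,3](1) P2=[2,5,4,5,5,0](1)
Move 4: P2 pit0 -> P1=[1,4,0,7,4,3](1) P2=[0,6,5,5,5,0](1)
Move 5: P1 pit3 -> P1=[1,4,0,0,5,4](2) P2=[1,7,6,6,5,0](1)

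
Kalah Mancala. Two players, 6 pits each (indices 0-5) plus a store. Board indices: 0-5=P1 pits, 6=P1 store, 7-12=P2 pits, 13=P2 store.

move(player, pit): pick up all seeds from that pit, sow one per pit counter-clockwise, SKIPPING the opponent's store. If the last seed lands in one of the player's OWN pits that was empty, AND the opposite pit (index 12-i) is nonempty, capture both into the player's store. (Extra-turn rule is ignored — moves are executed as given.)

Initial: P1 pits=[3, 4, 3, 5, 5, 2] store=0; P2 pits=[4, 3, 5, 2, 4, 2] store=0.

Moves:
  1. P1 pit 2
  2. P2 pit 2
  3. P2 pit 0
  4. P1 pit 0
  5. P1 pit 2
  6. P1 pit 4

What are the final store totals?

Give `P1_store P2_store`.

Answer: 1 1

Derivation:
Move 1: P1 pit2 -> P1=[3,4,0,6,6,3](0) P2=[4,3,5,2,4,2](0)
Move 2: P2 pit2 -> P1=[4,4,0,6,6,3](0) P2=[4,3,0,3,5,3](1)
Move 3: P2 pit0 -> P1=[4,4,0,6,6,3](0) P2=[0,4,1,4,6,3](1)
Move 4: P1 pit0 -> P1=[0,5,1,7,7,3](0) P2=[0,4,1,4,6,3](1)
Move 5: P1 pit2 -> P1=[0,5,0,8,7,3](0) P2=[0,4,1,4,6,3](1)
Move 6: P1 pit4 -> P1=[0,5,0,8,0,4](1) P2=[1,5,2,5,7,3](1)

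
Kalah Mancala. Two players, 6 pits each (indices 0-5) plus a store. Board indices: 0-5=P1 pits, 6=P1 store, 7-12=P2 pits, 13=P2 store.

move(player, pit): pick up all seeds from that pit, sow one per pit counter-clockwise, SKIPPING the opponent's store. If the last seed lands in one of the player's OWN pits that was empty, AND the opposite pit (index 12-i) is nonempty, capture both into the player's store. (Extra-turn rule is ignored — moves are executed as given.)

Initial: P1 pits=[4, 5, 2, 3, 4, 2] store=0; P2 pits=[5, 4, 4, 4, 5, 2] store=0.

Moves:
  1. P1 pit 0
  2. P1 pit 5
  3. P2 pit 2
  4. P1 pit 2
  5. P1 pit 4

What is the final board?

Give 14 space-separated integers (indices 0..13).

Answer: 0 6 0 5 0 1 9 1 5 1 6 6 3 1

Derivation:
Move 1: P1 pit0 -> P1=[0,6,3,4,5,2](0) P2=[5,4,4,4,5,2](0)
Move 2: P1 pit5 -> P1=[0,6,3,4,5,0](1) P2=[6,4,4,4,5,2](0)
Move 3: P2 pit2 -> P1=[0,6,3,4,5,0](1) P2=[6,4,0,5,6,3](1)
Move 4: P1 pit2 -> P1=[0,6,0,5,6,0](8) P2=[0,4,0,5,6,3](1)
Move 5: P1 pit4 -> P1=[0,6,0,5,0,1](9) P2=[1,5,1,6,6,3](1)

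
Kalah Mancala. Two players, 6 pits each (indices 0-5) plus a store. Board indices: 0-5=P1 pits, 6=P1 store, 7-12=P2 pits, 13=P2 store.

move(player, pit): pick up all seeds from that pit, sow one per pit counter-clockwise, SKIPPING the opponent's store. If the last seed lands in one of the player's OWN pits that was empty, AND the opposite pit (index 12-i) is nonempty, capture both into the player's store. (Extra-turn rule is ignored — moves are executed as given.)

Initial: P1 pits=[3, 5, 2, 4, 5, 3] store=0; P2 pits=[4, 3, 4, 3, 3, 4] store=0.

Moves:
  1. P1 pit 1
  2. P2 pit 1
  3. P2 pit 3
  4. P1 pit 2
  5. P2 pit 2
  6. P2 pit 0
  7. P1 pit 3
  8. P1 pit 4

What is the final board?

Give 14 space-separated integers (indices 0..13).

Move 1: P1 pit1 -> P1=[3,0,3,5,6,4](1) P2=[4,3,4,3,3,4](0)
Move 2: P2 pit1 -> P1=[3,0,3,5,6,4](1) P2=[4,0,5,4,4,4](0)
Move 3: P2 pit3 -> P1=[4,0,3,5,6,4](1) P2=[4,0,5,0,5,5](1)
Move 4: P1 pit2 -> P1=[4,0,0,6,7,5](1) P2=[4,0,5,0,5,5](1)
Move 5: P2 pit2 -> P1=[5,0,0,6,7,5](1) P2=[4,0,0,1,6,6](2)
Move 6: P2 pit0 -> P1=[5,0,0,6,7,5](1) P2=[0,1,1,2,7,6](2)
Move 7: P1 pit3 -> P1=[5,0,0,0,8,6](2) P2=[1,2,2,2,7,6](2)
Move 8: P1 pit4 -> P1=[5,0,0,0,0,7](3) P2=[2,3,3,3,8,7](2)

Answer: 5 0 0 0 0 7 3 2 3 3 3 8 7 2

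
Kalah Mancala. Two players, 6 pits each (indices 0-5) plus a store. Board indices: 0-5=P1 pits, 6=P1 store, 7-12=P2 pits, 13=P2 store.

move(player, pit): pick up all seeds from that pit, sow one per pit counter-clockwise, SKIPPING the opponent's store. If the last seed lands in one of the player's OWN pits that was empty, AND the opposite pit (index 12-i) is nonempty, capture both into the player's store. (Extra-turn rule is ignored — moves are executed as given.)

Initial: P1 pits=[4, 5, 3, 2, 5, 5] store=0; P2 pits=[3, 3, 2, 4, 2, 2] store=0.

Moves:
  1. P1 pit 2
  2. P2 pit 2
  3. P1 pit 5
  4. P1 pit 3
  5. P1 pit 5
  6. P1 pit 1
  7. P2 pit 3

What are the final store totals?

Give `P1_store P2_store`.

Move 1: P1 pit2 -> P1=[4,5,0,3,6,6](0) P2=[3,3,2,4,2,2](0)
Move 2: P2 pit2 -> P1=[4,5,0,3,6,6](0) P2=[3,3,0,5,3,2](0)
Move 3: P1 pit5 -> P1=[4,5,0,3,6,0](1) P2=[4,4,1,6,4,2](0)
Move 4: P1 pit3 -> P1=[4,5,0,0,7,1](2) P2=[4,4,1,6,4,2](0)
Move 5: P1 pit5 -> P1=[4,5,0,0,7,0](3) P2=[4,4,1,6,4,2](0)
Move 6: P1 pit1 -> P1=[4,0,1,1,8,1](4) P2=[4,4,1,6,4,2](0)
Move 7: P2 pit3 -> P1=[5,1,2,1,8,1](4) P2=[4,4,1,0,5,3](1)

Answer: 4 1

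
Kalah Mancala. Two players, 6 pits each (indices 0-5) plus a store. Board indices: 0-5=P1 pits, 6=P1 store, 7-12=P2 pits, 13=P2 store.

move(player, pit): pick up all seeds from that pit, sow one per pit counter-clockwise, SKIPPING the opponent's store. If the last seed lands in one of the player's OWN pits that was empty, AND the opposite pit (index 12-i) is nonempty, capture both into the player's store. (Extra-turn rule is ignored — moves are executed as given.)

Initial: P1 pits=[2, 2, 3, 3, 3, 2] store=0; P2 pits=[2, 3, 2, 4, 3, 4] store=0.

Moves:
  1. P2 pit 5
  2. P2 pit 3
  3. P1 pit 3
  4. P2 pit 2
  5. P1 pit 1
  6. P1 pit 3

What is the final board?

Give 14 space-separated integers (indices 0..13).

Move 1: P2 pit5 -> P1=[3,3,4,3,3,2](0) P2=[2,3,2,4,3,0](1)
Move 2: P2 pit3 -> P1=[4,3,4,3,3,2](0) P2=[2,3,2,0,4,1](2)
Move 3: P1 pit3 -> P1=[4,3,4,0,4,3](1) P2=[2,3,2,0,4,1](2)
Move 4: P2 pit2 -> P1=[4,3,4,0,4,3](1) P2=[2,3,0,1,5,1](2)
Move 5: P1 pit1 -> P1=[4,0,5,1,5,3](1) P2=[2,3,0,1,5,1](2)
Move 6: P1 pit3 -> P1=[4,0,5,0,6,3](1) P2=[2,3,0,1,5,1](2)

Answer: 4 0 5 0 6 3 1 2 3 0 1 5 1 2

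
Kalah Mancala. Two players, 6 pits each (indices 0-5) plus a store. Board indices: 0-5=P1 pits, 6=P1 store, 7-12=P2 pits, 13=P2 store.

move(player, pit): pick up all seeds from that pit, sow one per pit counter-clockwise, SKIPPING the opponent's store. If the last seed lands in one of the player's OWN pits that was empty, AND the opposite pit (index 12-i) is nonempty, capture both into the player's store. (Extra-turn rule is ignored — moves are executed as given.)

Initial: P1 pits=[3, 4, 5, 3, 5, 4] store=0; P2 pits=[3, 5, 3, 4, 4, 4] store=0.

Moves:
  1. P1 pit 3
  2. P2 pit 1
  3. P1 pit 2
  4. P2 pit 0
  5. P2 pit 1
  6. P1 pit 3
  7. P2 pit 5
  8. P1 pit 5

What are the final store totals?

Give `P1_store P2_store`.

Answer: 3 2

Derivation:
Move 1: P1 pit3 -> P1=[3,4,5,0,6,5](1) P2=[3,5,3,4,4,4](0)
Move 2: P2 pit1 -> P1=[3,4,5,0,6,5](1) P2=[3,0,4,5,5,5](1)
Move 3: P1 pit2 -> P1=[3,4,0,1,7,6](2) P2=[4,0,4,5,5,5](1)
Move 4: P2 pit0 -> P1=[3,4,0,1,7,6](2) P2=[0,1,5,6,6,5](1)
Move 5: P2 pit1 -> P1=[3,4,0,1,7,6](2) P2=[0,0,6,6,6,5](1)
Move 6: P1 pit3 -> P1=[3,4,0,0,8,6](2) P2=[0,0,6,6,6,5](1)
Move 7: P2 pit5 -> P1=[4,5,1,1,8,6](2) P2=[0,0,6,6,6,0](2)
Move 8: P1 pit5 -> P1=[4,5,1,1,8,0](3) P2=[1,1,7,7,7,0](2)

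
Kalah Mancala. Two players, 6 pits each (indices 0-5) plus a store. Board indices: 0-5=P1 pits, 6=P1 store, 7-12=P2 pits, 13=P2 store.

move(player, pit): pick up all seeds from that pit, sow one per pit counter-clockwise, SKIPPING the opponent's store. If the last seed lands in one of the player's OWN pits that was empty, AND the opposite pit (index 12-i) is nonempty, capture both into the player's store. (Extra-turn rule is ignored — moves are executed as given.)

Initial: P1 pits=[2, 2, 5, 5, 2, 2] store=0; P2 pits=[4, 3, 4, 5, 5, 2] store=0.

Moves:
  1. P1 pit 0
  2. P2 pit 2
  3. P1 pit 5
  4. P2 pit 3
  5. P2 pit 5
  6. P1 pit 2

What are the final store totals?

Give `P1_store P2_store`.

Move 1: P1 pit0 -> P1=[0,3,6,5,2,2](0) P2=[4,3,4,5,5,2](0)
Move 2: P2 pit2 -> P1=[0,3,6,5,2,2](0) P2=[4,3,0,6,6,3](1)
Move 3: P1 pit5 -> P1=[0,3,6,5,2,0](1) P2=[5,3,0,6,6,3](1)
Move 4: P2 pit3 -> P1=[1,4,7,5,2,0](1) P2=[5,3,0,0,7,4](2)
Move 5: P2 pit5 -> P1=[2,5,8,5,2,0](1) P2=[5,3,0,0,7,0](3)
Move 6: P1 pit2 -> P1=[2,5,0,6,3,1](2) P2=[6,4,1,1,7,0](3)

Answer: 2 3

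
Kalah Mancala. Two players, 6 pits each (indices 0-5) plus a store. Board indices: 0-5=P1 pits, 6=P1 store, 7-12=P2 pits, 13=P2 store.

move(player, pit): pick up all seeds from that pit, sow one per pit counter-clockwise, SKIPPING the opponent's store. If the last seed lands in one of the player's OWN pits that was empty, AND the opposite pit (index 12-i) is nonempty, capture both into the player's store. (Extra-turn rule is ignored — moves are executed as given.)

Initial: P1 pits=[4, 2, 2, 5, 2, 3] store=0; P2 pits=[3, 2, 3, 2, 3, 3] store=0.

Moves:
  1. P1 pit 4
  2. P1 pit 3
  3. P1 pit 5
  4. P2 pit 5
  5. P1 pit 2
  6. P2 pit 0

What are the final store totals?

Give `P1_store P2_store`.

Answer: 3 7

Derivation:
Move 1: P1 pit4 -> P1=[4,2,2,5,0,4](1) P2=[3,2,3,2,3,3](0)
Move 2: P1 pit3 -> P1=[4,2,2,0,1,5](2) P2=[4,3,3,2,3,3](0)
Move 3: P1 pit5 -> P1=[4,2,2,0,1,0](3) P2=[5,4,4,3,3,3](0)
Move 4: P2 pit5 -> P1=[5,3,2,0,1,0](3) P2=[5,4,4,3,3,0](1)
Move 5: P1 pit2 -> P1=[5,3,0,1,2,0](3) P2=[5,4,4,3,3,0](1)
Move 6: P2 pit0 -> P1=[0,3,0,1,2,0](3) P2=[0,5,5,4,4,0](7)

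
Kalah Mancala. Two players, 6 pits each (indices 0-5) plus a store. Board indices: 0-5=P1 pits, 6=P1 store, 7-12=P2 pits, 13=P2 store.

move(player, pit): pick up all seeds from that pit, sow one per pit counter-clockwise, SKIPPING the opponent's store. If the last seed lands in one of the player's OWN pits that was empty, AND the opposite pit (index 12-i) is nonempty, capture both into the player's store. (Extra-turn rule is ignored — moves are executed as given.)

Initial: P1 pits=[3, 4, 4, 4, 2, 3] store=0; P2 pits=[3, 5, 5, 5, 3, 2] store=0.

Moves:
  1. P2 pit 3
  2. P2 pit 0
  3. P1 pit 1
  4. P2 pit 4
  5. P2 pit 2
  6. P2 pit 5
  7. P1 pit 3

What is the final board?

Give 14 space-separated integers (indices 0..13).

Answer: 7 3 2 0 4 5 2 1 7 1 1 1 0 9

Derivation:
Move 1: P2 pit3 -> P1=[4,5,4,4,2,3](0) P2=[3,5,5,0,4,3](1)
Move 2: P2 pit0 -> P1=[4,5,0,4,2,3](0) P2=[0,6,6,0,4,3](6)
Move 3: P1 pit1 -> P1=[4,0,1,5,3,4](1) P2=[0,6,6,0,4,3](6)
Move 4: P2 pit4 -> P1=[5,1,1,5,3,4](1) P2=[0,6,6,0,0,4](7)
Move 5: P2 pit2 -> P1=[6,2,1,5,3,4](1) P2=[0,6,0,1,1,5](8)
Move 6: P2 pit5 -> P1=[7,3,2,6,3,4](1) P2=[0,6,0,1,1,0](9)
Move 7: P1 pit3 -> P1=[7,3,2,0,4,5](2) P2=[1,7,1,1,1,0](9)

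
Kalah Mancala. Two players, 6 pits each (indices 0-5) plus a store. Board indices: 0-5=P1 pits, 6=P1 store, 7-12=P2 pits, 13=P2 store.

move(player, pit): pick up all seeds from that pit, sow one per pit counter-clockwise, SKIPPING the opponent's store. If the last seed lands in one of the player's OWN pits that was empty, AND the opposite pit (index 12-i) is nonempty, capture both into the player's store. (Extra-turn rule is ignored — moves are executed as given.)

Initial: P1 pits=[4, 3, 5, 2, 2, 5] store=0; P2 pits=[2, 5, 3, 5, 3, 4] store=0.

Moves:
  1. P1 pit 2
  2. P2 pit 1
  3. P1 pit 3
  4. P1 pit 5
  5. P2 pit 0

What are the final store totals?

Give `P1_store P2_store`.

Answer: 3 1

Derivation:
Move 1: P1 pit2 -> P1=[4,3,0,3,3,6](1) P2=[3,5,3,5,3,4](0)
Move 2: P2 pit1 -> P1=[4,3,0,3,3,6](1) P2=[3,0,4,6,4,5](1)
Move 3: P1 pit3 -> P1=[4,3,0,0,4,7](2) P2=[3,0,4,6,4,5](1)
Move 4: P1 pit5 -> P1=[4,3,0,0,4,0](3) P2=[4,1,5,7,5,6](1)
Move 5: P2 pit0 -> P1=[4,3,0,0,4,0](3) P2=[0,2,6,8,6,6](1)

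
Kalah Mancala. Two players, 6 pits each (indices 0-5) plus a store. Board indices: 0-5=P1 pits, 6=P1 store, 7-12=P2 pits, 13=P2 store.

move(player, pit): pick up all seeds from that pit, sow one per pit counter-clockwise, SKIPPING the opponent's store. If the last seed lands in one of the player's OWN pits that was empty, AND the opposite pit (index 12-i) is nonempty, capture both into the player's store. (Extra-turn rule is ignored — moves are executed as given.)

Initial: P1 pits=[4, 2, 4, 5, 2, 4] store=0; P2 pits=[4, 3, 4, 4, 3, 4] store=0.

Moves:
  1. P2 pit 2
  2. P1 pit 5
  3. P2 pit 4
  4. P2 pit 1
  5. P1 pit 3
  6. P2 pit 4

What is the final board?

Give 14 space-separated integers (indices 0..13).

Move 1: P2 pit2 -> P1=[4,2,4,5,2,4](0) P2=[4,3,0,5,4,5](1)
Move 2: P1 pit5 -> P1=[4,2,4,5,2,0](1) P2=[5,4,1,5,4,5](1)
Move 3: P2 pit4 -> P1=[5,3,4,5,2,0](1) P2=[5,4,1,5,0,6](2)
Move 4: P2 pit1 -> P1=[5,3,4,5,2,0](1) P2=[5,0,2,6,1,7](2)
Move 5: P1 pit3 -> P1=[5,3,4,0,3,1](2) P2=[6,1,2,6,1,7](2)
Move 6: P2 pit4 -> P1=[5,3,4,0,3,1](2) P2=[6,1,2,6,0,8](2)

Answer: 5 3 4 0 3 1 2 6 1 2 6 0 8 2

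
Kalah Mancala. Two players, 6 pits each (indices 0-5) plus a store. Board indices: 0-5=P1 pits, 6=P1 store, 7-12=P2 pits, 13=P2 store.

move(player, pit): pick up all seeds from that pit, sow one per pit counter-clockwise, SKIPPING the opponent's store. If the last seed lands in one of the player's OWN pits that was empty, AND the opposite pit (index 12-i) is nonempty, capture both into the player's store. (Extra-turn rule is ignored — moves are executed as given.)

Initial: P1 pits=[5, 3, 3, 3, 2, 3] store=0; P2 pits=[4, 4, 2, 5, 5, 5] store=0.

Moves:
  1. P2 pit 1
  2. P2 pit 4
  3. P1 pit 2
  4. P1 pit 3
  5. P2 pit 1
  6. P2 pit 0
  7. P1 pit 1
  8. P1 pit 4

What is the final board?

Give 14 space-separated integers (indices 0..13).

Move 1: P2 pit1 -> P1=[5,3,3,3,2,3](0) P2=[4,0,3,6,6,6](0)
Move 2: P2 pit4 -> P1=[6,4,4,4,2,3](0) P2=[4,0,3,6,0,7](1)
Move 3: P1 pit2 -> P1=[6,4,0,5,3,4](1) P2=[4,0,3,6,0,7](1)
Move 4: P1 pit3 -> P1=[6,4,0,0,4,5](2) P2=[5,1,3,6,0,7](1)
Move 5: P2 pit1 -> P1=[6,4,0,0,4,5](2) P2=[5,0,4,6,0,7](1)
Move 6: P2 pit0 -> P1=[6,4,0,0,4,5](2) P2=[0,1,5,7,1,8](1)
Move 7: P1 pit1 -> P1=[6,0,1,1,5,6](2) P2=[0,1,5,7,1,8](1)
Move 8: P1 pit4 -> P1=[6,0,1,1,0,7](3) P2=[1,2,6,7,1,8](1)

Answer: 6 0 1 1 0 7 3 1 2 6 7 1 8 1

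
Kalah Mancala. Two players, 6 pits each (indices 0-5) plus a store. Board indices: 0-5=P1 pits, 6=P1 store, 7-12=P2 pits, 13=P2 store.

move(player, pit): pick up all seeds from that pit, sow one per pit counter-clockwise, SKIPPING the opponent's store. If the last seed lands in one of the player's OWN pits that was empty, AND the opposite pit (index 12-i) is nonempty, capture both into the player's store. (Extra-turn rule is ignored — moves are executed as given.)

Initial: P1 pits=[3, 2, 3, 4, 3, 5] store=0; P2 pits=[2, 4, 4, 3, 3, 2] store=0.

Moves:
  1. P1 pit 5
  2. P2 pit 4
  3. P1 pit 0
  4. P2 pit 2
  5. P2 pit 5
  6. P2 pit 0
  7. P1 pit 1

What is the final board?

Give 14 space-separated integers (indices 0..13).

Answer: 2 0 6 6 5 1 1 0 6 1 6 1 0 3

Derivation:
Move 1: P1 pit5 -> P1=[3,2,3,4,3,0](1) P2=[3,5,5,4,3,2](0)
Move 2: P2 pit4 -> P1=[4,2,3,4,3,0](1) P2=[3,5,5,4,0,3](1)
Move 3: P1 pit0 -> P1=[0,3,4,5,4,0](1) P2=[3,5,5,4,0,3](1)
Move 4: P2 pit2 -> P1=[1,3,4,5,4,0](1) P2=[3,5,0,5,1,4](2)
Move 5: P2 pit5 -> P1=[2,4,5,5,4,0](1) P2=[3,5,0,5,1,0](3)
Move 6: P2 pit0 -> P1=[2,4,5,5,4,0](1) P2=[0,6,1,6,1,0](3)
Move 7: P1 pit1 -> P1=[2,0,6,6,5,1](1) P2=[0,6,1,6,1,0](3)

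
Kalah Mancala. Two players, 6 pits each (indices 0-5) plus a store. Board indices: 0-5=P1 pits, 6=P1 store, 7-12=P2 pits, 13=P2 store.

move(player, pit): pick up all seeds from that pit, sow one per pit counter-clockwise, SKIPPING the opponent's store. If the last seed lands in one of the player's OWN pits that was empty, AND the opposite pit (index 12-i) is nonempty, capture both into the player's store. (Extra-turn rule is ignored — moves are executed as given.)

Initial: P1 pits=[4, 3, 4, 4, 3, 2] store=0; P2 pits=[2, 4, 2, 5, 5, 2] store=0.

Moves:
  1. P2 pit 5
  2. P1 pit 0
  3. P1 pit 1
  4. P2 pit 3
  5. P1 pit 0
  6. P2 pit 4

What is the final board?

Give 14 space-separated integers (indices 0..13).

Answer: 1 3 7 7 5 4 0 2 4 2 0 0 2 3

Derivation:
Move 1: P2 pit5 -> P1=[5,3,4,4,3,2](0) P2=[2,4,2,5,5,0](1)
Move 2: P1 pit0 -> P1=[0,4,5,5,4,3](0) P2=[2,4,2,5,5,0](1)
Move 3: P1 pit1 -> P1=[0,0,6,6,5,4](0) P2=[2,4,2,5,5,0](1)
Move 4: P2 pit3 -> P1=[1,1,6,6,5,4](0) P2=[2,4,2,0,6,1](2)
Move 5: P1 pit0 -> P1=[0,2,6,6,5,4](0) P2=[2,4,2,0,6,1](2)
Move 6: P2 pit4 -> P1=[1,3,7,7,5,4](0) P2=[2,4,2,0,0,2](3)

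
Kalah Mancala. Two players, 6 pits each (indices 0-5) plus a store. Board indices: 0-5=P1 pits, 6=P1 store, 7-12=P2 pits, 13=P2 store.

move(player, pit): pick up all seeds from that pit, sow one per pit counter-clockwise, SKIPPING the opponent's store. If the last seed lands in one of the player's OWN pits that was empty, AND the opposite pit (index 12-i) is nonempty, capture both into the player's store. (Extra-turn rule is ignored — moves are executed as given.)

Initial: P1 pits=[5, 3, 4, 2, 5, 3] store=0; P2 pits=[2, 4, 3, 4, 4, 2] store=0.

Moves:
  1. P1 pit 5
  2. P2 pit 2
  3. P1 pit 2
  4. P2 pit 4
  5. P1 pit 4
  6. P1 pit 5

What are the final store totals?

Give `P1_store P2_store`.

Answer: 4 1

Derivation:
Move 1: P1 pit5 -> P1=[5,3,4,2,5,0](1) P2=[3,5,3,4,4,2](0)
Move 2: P2 pit2 -> P1=[5,3,4,2,5,0](1) P2=[3,5,0,5,5,3](0)
Move 3: P1 pit2 -> P1=[5,3,0,3,6,1](2) P2=[3,5,0,5,5,3](0)
Move 4: P2 pit4 -> P1=[6,4,1,3,6,1](2) P2=[3,5,0,5,0,4](1)
Move 5: P1 pit4 -> P1=[6,4,1,3,0,2](3) P2=[4,6,1,6,0,4](1)
Move 6: P1 pit5 -> P1=[6,4,1,3,0,0](4) P2=[5,6,1,6,0,4](1)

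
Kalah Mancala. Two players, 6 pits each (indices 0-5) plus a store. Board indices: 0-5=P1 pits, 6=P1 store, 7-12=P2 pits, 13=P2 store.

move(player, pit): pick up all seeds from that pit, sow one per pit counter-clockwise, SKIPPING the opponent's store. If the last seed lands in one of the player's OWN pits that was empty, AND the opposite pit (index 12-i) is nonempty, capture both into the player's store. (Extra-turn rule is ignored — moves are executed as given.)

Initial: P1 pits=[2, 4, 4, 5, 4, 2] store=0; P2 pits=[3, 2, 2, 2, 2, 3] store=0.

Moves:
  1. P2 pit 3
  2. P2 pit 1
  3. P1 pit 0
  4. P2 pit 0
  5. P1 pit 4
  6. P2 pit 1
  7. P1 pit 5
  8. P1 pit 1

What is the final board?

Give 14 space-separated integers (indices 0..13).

Move 1: P2 pit3 -> P1=[2,4,4,5,4,2](0) P2=[3,2,2,0,3,4](0)
Move 2: P2 pit1 -> P1=[2,4,0,5,4,2](0) P2=[3,0,3,0,3,4](5)
Move 3: P1 pit0 -> P1=[0,5,1,5,4,2](0) P2=[3,0,3,0,3,4](5)
Move 4: P2 pit0 -> P1=[0,5,0,5,4,2](0) P2=[0,1,4,0,3,4](7)
Move 5: P1 pit4 -> P1=[0,5,0,5,0,3](1) P2=[1,2,4,0,3,4](7)
Move 6: P2 pit1 -> P1=[0,5,0,5,0,3](1) P2=[1,0,5,1,3,4](7)
Move 7: P1 pit5 -> P1=[0,5,0,5,0,0](2) P2=[2,1,5,1,3,4](7)
Move 8: P1 pit1 -> P1=[0,0,1,6,1,1](3) P2=[2,1,5,1,3,4](7)

Answer: 0 0 1 6 1 1 3 2 1 5 1 3 4 7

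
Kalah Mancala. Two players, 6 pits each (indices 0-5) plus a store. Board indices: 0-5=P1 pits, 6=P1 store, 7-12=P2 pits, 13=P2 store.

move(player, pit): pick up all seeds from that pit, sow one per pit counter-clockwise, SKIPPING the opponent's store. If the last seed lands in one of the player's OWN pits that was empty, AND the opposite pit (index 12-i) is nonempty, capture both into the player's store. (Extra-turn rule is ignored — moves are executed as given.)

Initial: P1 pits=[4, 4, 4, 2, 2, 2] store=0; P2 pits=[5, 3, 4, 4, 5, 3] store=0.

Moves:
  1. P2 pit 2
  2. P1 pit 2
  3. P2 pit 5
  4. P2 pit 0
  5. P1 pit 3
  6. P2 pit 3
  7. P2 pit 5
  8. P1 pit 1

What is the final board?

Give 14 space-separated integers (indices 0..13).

Move 1: P2 pit2 -> P1=[4,4,4,2,2,2](0) P2=[5,3,0,5,6,4](1)
Move 2: P1 pit2 -> P1=[4,4,0,3,3,3](1) P2=[5,3,0,5,6,4](1)
Move 3: P2 pit5 -> P1=[5,5,1,3,3,3](1) P2=[5,3,0,5,6,0](2)
Move 4: P2 pit0 -> P1=[0,5,1,3,3,3](1) P2=[0,4,1,6,7,0](8)
Move 5: P1 pit3 -> P1=[0,5,1,0,4,4](2) P2=[0,4,1,6,7,0](8)
Move 6: P2 pit3 -> P1=[1,6,2,0,4,4](2) P2=[0,4,1,0,8,1](9)
Move 7: P2 pit5 -> P1=[1,6,2,0,4,4](2) P2=[0,4,1,0,8,0](10)
Move 8: P1 pit1 -> P1=[1,0,3,1,5,5](3) P2=[1,4,1,0,8,0](10)

Answer: 1 0 3 1 5 5 3 1 4 1 0 8 0 10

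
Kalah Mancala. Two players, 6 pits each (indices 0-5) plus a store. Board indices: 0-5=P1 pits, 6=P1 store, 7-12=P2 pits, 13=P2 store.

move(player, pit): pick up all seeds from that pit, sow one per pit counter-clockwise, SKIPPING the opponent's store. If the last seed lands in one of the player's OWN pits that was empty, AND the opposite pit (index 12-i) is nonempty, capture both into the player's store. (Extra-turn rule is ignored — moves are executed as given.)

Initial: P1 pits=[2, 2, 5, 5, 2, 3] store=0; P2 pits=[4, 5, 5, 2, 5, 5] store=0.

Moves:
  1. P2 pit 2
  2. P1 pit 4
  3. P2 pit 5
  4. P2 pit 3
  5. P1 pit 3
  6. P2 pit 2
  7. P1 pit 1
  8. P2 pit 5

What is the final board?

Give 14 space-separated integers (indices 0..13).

Move 1: P2 pit2 -> P1=[3,2,5,5,2,3](0) P2=[4,5,0,3,6,6](1)
Move 2: P1 pit4 -> P1=[3,2,5,5,0,4](1) P2=[4,5,0,3,6,6](1)
Move 3: P2 pit5 -> P1=[4,3,6,6,1,4](1) P2=[4,5,0,3,6,0](2)
Move 4: P2 pit3 -> P1=[4,3,6,6,1,4](1) P2=[4,5,0,0,7,1](3)
Move 5: P1 pit3 -> P1=[4,3,6,0,2,5](2) P2=[5,6,1,0,7,1](3)
Move 6: P2 pit2 -> P1=[4,3,0,0,2,5](2) P2=[5,6,0,0,7,1](10)
Move 7: P1 pit1 -> P1=[4,0,1,1,3,5](2) P2=[5,6,0,0,7,1](10)
Move 8: P2 pit5 -> P1=[4,0,1,1,3,5](2) P2=[5,6,0,0,7,0](11)

Answer: 4 0 1 1 3 5 2 5 6 0 0 7 0 11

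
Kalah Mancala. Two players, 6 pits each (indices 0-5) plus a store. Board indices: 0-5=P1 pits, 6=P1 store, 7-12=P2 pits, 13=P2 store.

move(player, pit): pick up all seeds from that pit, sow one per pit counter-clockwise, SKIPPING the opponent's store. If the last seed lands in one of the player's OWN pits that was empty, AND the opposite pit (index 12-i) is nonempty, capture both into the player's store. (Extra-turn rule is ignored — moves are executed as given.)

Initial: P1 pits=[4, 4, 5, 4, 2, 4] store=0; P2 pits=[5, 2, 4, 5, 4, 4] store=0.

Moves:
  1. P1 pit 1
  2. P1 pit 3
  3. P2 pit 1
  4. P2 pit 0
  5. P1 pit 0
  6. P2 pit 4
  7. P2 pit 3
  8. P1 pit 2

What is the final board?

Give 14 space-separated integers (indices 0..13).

Move 1: P1 pit1 -> P1=[4,0,6,5,3,5](0) P2=[5,2,4,5,4,4](0)
Move 2: P1 pit3 -> P1=[4,0,6,0,4,6](1) P2=[6,3,4,5,4,4](0)
Move 3: P2 pit1 -> P1=[4,0,6,0,4,6](1) P2=[6,0,5,6,5,4](0)
Move 4: P2 pit0 -> P1=[4,0,6,0,4,6](1) P2=[0,1,6,7,6,5](1)
Move 5: P1 pit0 -> P1=[0,1,7,1,5,6](1) P2=[0,1,6,7,6,5](1)
Move 6: P2 pit4 -> P1=[1,2,8,2,5,6](1) P2=[0,1,6,7,0,6](2)
Move 7: P2 pit3 -> P1=[2,3,9,3,5,6](1) P2=[0,1,6,0,1,7](3)
Move 8: P1 pit2 -> P1=[2,3,0,4,6,7](2) P2=[1,2,7,1,2,7](3)

Answer: 2 3 0 4 6 7 2 1 2 7 1 2 7 3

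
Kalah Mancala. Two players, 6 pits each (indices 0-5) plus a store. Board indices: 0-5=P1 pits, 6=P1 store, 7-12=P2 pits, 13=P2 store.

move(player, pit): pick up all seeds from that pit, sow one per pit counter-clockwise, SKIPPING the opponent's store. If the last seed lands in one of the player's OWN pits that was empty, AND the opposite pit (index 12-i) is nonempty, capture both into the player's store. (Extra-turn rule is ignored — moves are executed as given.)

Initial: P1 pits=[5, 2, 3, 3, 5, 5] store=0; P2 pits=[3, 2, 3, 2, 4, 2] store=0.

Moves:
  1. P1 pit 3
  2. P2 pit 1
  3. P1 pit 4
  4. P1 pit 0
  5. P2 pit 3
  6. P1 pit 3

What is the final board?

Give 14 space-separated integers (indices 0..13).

Answer: 1 3 4 0 2 8 2 4 1 5 0 5 3 1

Derivation:
Move 1: P1 pit3 -> P1=[5,2,3,0,6,6](1) P2=[3,2,3,2,4,2](0)
Move 2: P2 pit1 -> P1=[5,2,3,0,6,6](1) P2=[3,0,4,3,4,2](0)
Move 3: P1 pit4 -> P1=[5,2,3,0,0,7](2) P2=[4,1,5,4,4,2](0)
Move 4: P1 pit0 -> P1=[0,3,4,1,1,8](2) P2=[4,1,5,4,4,2](0)
Move 5: P2 pit3 -> P1=[1,3,4,1,1,8](2) P2=[4,1,5,0,5,3](1)
Move 6: P1 pit3 -> P1=[1,3,4,0,2,8](2) P2=[4,1,5,0,5,3](1)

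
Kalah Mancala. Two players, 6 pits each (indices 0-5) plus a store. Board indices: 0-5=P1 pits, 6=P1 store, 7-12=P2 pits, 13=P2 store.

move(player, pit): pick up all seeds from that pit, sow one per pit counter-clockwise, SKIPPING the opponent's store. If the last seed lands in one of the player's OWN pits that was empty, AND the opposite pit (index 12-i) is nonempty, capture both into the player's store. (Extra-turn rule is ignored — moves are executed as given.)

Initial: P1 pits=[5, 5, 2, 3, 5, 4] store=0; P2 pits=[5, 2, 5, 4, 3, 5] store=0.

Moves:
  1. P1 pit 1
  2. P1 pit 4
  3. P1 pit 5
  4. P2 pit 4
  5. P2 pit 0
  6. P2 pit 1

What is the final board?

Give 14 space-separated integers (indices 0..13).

Answer: 7 1 3 4 0 0 3 0 0 9 8 2 8 3

Derivation:
Move 1: P1 pit1 -> P1=[5,0,3,4,6,5](1) P2=[5,2,5,4,3,5](0)
Move 2: P1 pit4 -> P1=[5,0,3,4,0,6](2) P2=[6,3,6,5,3,5](0)
Move 3: P1 pit5 -> P1=[5,0,3,4,0,0](3) P2=[7,4,7,6,4,5](0)
Move 4: P2 pit4 -> P1=[6,1,3,4,0,0](3) P2=[7,4,7,6,0,6](1)
Move 5: P2 pit0 -> P1=[7,1,3,4,0,0](3) P2=[0,5,8,7,1,7](2)
Move 6: P2 pit1 -> P1=[7,1,3,4,0,0](3) P2=[0,0,9,8,2,8](3)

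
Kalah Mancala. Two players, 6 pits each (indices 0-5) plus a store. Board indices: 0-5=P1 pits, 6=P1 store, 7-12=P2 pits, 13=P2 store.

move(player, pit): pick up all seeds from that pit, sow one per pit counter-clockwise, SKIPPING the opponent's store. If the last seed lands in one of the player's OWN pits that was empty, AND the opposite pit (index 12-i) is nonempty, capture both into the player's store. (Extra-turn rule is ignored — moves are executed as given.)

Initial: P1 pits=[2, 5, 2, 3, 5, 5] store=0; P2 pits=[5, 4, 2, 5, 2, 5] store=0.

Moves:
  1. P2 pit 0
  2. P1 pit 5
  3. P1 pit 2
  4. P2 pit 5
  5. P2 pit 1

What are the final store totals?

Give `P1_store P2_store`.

Move 1: P2 pit0 -> P1=[2,5,2,3,5,5](0) P2=[0,5,3,6,3,6](0)
Move 2: P1 pit5 -> P1=[2,5,2,3,5,0](1) P2=[1,6,4,7,3,6](0)
Move 3: P1 pit2 -> P1=[2,5,0,4,6,0](1) P2=[1,6,4,7,3,6](0)
Move 4: P2 pit5 -> P1=[3,6,1,5,7,0](1) P2=[1,6,4,7,3,0](1)
Move 5: P2 pit1 -> P1=[4,6,1,5,7,0](1) P2=[1,0,5,8,4,1](2)

Answer: 1 2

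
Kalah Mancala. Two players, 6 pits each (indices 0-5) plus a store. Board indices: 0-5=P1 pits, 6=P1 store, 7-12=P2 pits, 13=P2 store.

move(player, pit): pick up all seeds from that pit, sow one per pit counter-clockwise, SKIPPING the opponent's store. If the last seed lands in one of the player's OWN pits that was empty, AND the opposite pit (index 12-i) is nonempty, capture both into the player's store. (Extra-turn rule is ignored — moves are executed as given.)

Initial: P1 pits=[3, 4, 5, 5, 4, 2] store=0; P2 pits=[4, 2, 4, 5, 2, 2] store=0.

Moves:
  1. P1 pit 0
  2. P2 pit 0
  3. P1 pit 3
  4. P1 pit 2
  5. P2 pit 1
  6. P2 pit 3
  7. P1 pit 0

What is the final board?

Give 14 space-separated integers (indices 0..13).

Move 1: P1 pit0 -> P1=[0,5,6,6,4,2](0) P2=[4,2,4,5,2,2](0)
Move 2: P2 pit0 -> P1=[0,5,6,6,4,2](0) P2=[0,3,5,6,3,2](0)
Move 3: P1 pit3 -> P1=[0,5,6,0,5,3](1) P2=[1,4,6,6,3,2](0)
Move 4: P1 pit2 -> P1=[0,5,0,1,6,4](2) P2=[2,5,6,6,3,2](0)
Move 5: P2 pit1 -> P1=[0,5,0,1,6,4](2) P2=[2,0,7,7,4,3](1)
Move 6: P2 pit3 -> P1=[1,6,1,2,6,4](2) P2=[2,0,7,0,5,4](2)
Move 7: P1 pit0 -> P1=[0,7,1,2,6,4](2) P2=[2,0,7,0,5,4](2)

Answer: 0 7 1 2 6 4 2 2 0 7 0 5 4 2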